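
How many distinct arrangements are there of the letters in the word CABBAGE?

CABBAGE has 7 letters with A appearing twice and B appearing twice.
The number of distinct arrangements is 7!/(2!·2!) = 5040/4 = 1260.

1260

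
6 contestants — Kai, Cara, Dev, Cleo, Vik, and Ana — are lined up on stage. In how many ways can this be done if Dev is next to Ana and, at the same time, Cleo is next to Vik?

Treat {Dev,Ana} as one block (2 orders) and {Cleo,Vik} as another (2 orders).
That leaves 4 units to arrange: 2 × 2 × 4! = 4 × 24 = 96.

96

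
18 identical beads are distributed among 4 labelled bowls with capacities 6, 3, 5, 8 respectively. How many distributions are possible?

Without the upper bounds there are C(21,3) = 1330 ways to split 18 among 4 bowls.
Subtract solutions that violate a single cap (substitute x_i' = x_i − (cap_i+1)): x_1 ≥ 7 gives C(14,3) = 364; x_2 ≥ 4 gives C(17,3) = 680; x_3 ≥ 6 gives C(15,3) = 455; x_4 ≥ 9 gives C(12,3) = 220. Together 1719.
Add back pairs where two caps are both exceeded: 120 + 56 + 10 + 165 + 56 + 20 = 427.
Subtract triples: 4 + 0 + 0 + 0 = 4.
By inclusion–exclusion the count is 1330 − 1719 + 427 − 4 = 34.

34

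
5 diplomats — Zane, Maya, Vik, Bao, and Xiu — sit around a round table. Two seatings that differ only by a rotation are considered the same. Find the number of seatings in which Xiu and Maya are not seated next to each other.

12

Without the restriction there are (4)! = 24 seatings.
Seatings with Xiu beside Maya: treat them as a block with 2 internal orders, giving 2 × (3)! = 12.
Subtracting, 24 − 12 = 12.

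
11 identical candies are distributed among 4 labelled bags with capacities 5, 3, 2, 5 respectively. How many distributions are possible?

30

Ignoring the caps, the number of non-negative solutions to x_1+…+x_4 = 11 is C(14,3) = 364.
Subtract solutions that violate a single cap (substitute x_i' = x_i − (cap_i+1)): x_1 ≥ 6 gives C(8,3) = 56; x_2 ≥ 4 gives C(10,3) = 120; x_3 ≥ 3 gives C(11,3) = 165; x_4 ≥ 6 gives C(8,3) = 56. Together 397.
Add back pairs where two caps are both exceeded: 4 + 10 + 0 + 35 + 4 + 10 = 63.
By inclusion–exclusion the count is 364 − 397 + 63 = 30.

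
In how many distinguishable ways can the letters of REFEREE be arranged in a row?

105

The 7 letters of REFEREE have repeats: E appearing 4 times and R appearing twice.
Dividing 7! = 5040 by 4!·2! = 48 for the repeated letters gives 105.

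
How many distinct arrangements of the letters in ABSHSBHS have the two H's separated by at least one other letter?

Total arrangements of ABSHSBHS: 8!/(3!·2!·2!) = 1680.
Arrangements with the H's together: treat HH as one letter, giving (7)!/(3!·2!) = 420.
Hence 1680 − 420 = 1260.

1260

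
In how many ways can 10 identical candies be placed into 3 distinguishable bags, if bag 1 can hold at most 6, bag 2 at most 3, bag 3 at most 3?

Without the upper bounds there are C(12,2) = 66 ways to split 10 among 3 bags.
Subtract solutions that violate a single cap (substitute x_i' = x_i − (cap_i+1)): x_1 ≥ 7 gives C(5,2) = 10; x_2 ≥ 4 gives C(8,2) = 28; x_3 ≥ 4 gives C(8,2) = 28. Together 66.
Add back pairs where two caps are both exceeded: 0 + 0 + 6 = 6.
By inclusion–exclusion the count is 66 − 66 + 6 = 6.

6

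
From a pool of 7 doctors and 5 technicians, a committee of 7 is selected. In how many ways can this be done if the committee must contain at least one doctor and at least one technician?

Unrestricted: C(12,7) = 792 ways to pick any 7 of the 12.
Selections missing a whole group: no doctors → C(5,7) = 0; no technicians → C(7,7) = 1.
Both groups omitted at once is impossible, so 792 − 1 = 791.

791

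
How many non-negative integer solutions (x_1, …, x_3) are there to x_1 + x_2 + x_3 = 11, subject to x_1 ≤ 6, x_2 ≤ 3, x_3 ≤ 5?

10

Ignoring the caps, the number of non-negative solutions to x_1+…+x_3 = 11 is C(13,2) = 78.
Subtract solutions that violate a single cap (substitute x_i' = x_i − (cap_i+1)): x_1 ≥ 7 gives C(6,2) = 15; x_2 ≥ 4 gives C(9,2) = 36; x_3 ≥ 6 gives C(7,2) = 21. Together 72.
Add back pairs where two caps are both exceeded: 1 + 0 + 3 = 4.
By inclusion–exclusion the count is 78 − 72 + 4 = 10.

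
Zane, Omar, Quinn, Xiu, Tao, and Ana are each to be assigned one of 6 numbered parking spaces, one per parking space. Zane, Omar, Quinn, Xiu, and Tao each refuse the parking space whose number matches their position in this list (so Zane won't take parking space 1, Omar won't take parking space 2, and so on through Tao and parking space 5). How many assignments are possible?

Let Aᵢ (for 1 ≤ i ≤ 5) be the placements that put person i in their forbidden parking space. Any j of these fix j positions, leaving (6−j)! ways to fill the rest, and there are C(5,j) ways to pick which j.
By inclusion–exclusion, the number of valid placements is Σ_{j=0}^{5} (−1)^j C(5,j)·(6−j)!.
Computing: 720 − 600 + 240 − 60 + 10 − 1 = 309.

309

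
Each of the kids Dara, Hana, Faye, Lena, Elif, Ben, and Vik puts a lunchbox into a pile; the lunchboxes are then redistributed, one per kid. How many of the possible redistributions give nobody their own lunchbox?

This is the derangement count D_7: permutations of 7 items with no fixed point.
By inclusion–exclusion this is Σ_{j=0}^{7} (−1)^j C(7,j)·(7−j)!.
Computing: 5040 − 5040 + 2520 − 840 + 210 − 42 + 7 − 1 = 1854.

1854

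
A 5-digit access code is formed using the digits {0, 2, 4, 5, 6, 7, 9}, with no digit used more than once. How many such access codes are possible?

Choose and order 5 of the 7 symbols: the first digit has 7 options, the next 6, and so on down to 3.
7 × 6 × 5 × 4 × 3 = 2520.

2520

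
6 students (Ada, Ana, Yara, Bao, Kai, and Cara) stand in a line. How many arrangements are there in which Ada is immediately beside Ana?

Treat {Ada, Ana} as a single unit. There are 5 units to order, and the pair itself can be ordered 2 ways.
That gives 2 × 5! = 2 × 120 = 240.

240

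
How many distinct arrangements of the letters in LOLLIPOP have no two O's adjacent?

Total arrangements of LOLLIPOP: 8!/(3!·2!·2!) = 1680.
Arrangements with the O's together: treat OO as one letter, giving (7)!/(3!·2!) = 420.
Hence 1680 − 420 = 1260.

1260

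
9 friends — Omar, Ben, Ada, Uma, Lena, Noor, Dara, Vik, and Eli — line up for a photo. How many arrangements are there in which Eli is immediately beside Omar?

Place the 7 others and the Eli-Omar pair as 8 objects in a line; the pair has 2 internal arrangements.
So the count is 2·(8)! = 80640.

80640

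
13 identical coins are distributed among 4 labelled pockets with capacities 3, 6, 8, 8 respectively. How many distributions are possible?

198

By stars and bars, unrestricted non-negative solutions to x_1+…+x_4 = 13 number C(13+3,3) = 560.
Subtract solutions that violate a single cap (substitute x_i' = x_i − (cap_i+1)): x_1 ≥ 4 gives C(12,3) = 220; x_2 ≥ 7 gives C(9,3) = 84; x_3 ≥ 9 gives C(7,3) = 35; x_4 ≥ 9 gives C(7,3) = 35. Together 374.
Add back pairs where two caps are both exceeded: 10 + 1 + 1 + 0 + 0 + 0 = 12.
By inclusion–exclusion the count is 560 − 374 + 12 = 198.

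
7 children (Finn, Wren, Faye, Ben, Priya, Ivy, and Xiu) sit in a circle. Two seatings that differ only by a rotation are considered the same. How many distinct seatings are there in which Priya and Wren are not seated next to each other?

All circular seatings of 7 people number (6)! = 720.
Seatings with Priya beside Wren: treat them as a block with 2 internal orders, giving 2 × (5)! = 240.
Subtracting, 720 − 240 = 480.

480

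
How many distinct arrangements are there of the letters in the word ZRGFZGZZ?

840

ZRGFZGZZ has 8 letters with G appearing twice and Z appearing 4 times.
Dividing 8! = 40320 by 4!·2! = 48 for the repeated letters gives 840.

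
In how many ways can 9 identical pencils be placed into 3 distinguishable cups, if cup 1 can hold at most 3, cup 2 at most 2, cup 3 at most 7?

9

Without the upper bounds there are C(11,2) = 55 ways to split 9 among 3 cups.
Subtract solutions that violate a single cap (substitute x_i' = x_i − (cap_i+1)): x_1 ≥ 4 gives C(7,2) = 21; x_2 ≥ 3 gives C(8,2) = 28; x_3 ≥ 8 gives C(3,2) = 3. Together 52.
Add back pairs where two caps are both exceeded: 6 + 0 + 0 = 6.
By inclusion–exclusion the count is 55 − 52 + 6 = 9.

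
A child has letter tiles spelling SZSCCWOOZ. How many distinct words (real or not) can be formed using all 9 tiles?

22680

Letter multiplicities in SZSCCWOOZ: C×2, O×2, S×2, W×1, Z×2.
The number of distinct arrangements is 9!/(2!·2!·2!·2!) = 362880/16 = 22680.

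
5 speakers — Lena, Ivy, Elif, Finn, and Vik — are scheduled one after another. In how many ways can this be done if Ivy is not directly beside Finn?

There are 5! = 120 arrangements in all. If Ivy and Finn are adjacent, merging them into one block gives 2·(4)! = 48 arrangements.
So 120 − 48 = 72 arrangements keep them apart.

72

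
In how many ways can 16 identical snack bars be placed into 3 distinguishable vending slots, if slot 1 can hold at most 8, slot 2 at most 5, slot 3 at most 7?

Without the upper bounds there are C(18,2) = 153 ways to split 16 among 3 vending slots.
Subtract solutions that violate a single cap (substitute x_i' = x_i − (cap_i+1)): x_1 ≥ 9 gives C(9,2) = 36; x_2 ≥ 6 gives C(12,2) = 66; x_3 ≥ 8 gives C(10,2) = 45. Together 147.
Add back pairs where two caps are both exceeded: 3 + 0 + 6 = 9.
By inclusion–exclusion the count is 153 − 147 + 9 = 15.

15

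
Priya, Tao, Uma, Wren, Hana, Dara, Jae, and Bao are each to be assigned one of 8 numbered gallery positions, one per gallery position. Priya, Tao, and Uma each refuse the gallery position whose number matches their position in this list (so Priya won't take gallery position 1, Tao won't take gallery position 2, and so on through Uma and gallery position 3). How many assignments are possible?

Let Aᵢ (for i ∈ {1, 2, 3}) be the placements that put person i in their forbidden gallery position. Any j of these fix j positions, leaving (8−j)! ways to fill the rest, and there are C(3,j) ways to pick which j.
By inclusion–exclusion, the number of valid placements is Σ_{j=0}^{3} (−1)^j C(3,j)·(8−j)!.
Computing: 40320 − 15120 + 2160 − 120 = 27240.

27240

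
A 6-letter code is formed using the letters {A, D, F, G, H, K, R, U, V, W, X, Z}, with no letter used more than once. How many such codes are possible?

Choose and order 6 of the 12 symbols: the first letter has 12 options, the next 11, and so on down to 7.
12 × 11 × 10 × 9 × 8 × 7 = 665280.

665280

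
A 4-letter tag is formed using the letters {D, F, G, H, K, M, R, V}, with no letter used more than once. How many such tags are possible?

Choose and order 4 of the 8 symbols: the first letter has 8 options, the next 7, then 6, 5.
8 × 7 × 6 × 5 = 1680.

1680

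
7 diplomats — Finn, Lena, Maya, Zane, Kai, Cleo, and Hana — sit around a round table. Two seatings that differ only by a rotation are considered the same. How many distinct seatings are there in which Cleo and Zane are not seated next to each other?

480

Without the restriction there are (6)! = 720 seatings.
Seatings with Cleo beside Zane: treat them as a block with 2 internal orders, giving 2 × (5)! = 240.
Subtracting, 720 − 240 = 480.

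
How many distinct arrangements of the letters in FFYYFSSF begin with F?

210

Fix F in the first position and arrange the remaining 7 letters.
Those 7 letters have F appearing 3 times, S appearing twice, and Y appearing twice, giving (7)!/(3!·2!·2!) = 210.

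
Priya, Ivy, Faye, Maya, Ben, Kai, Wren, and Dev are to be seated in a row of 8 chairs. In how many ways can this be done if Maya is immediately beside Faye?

Treat {Maya, Faye} as a single unit. There are 7 units to order, and the pair itself can be ordered 2 ways.
So the count is 2·(7)! = 10080.

10080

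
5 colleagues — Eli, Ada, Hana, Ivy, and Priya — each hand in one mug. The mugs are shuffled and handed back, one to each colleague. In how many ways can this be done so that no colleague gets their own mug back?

Let Aᵢ be the assignments in which colleague i gets their own mug. We want the size of the complement of A₁∪…∪A_5.
By inclusion–exclusion this is Σ_{j=0}^{5} (−1)^j C(5,j)·(5−j)!.
Computing: 120 − 120 + 60 − 20 + 5 − 1 = 44.

44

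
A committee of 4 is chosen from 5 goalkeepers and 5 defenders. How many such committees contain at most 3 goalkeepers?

205

Split by how many goalkeepers are chosen (0 through 3).
Sum: C(5,0)·C(5,4) + C(5,1)·C(5,3) + C(5,2)·C(5,2) + C(5,3)·C(5,1) = 5 + 50 + 100 + 50 = 205.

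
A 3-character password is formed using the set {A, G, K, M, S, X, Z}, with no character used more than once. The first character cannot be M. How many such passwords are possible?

The first character has 7−1 = 6 choices (anything except M).
The remaining 2 characters are filled from the other 6 symbols without repetition: 6 × 5 = 30.
Total: 6 × 30 = 180.

180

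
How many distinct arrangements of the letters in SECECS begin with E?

With the first slot taken by E, it remains to arrange the other 5 letters (SCECS).
Those 5 letters have C appearing twice and S appearing twice, giving (5)!/(2!·2!) = 30.

30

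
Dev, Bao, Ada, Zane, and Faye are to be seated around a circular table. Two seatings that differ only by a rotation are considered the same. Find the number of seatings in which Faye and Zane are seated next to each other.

12

Glue Faye and Zane into a block (2 internal orders). Seating 4 units around a circle gives (3)! arrangements.
So 2 × (3)! = 2 × 6 = 12.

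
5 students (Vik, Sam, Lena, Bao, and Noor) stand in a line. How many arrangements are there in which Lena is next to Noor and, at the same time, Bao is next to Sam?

24

Treat {Lena,Noor} as one block (2 orders) and {Bao,Sam} as another (2 orders).
That leaves 3 units to arrange: 2 × 2 × 3! = 4 × 6 = 24.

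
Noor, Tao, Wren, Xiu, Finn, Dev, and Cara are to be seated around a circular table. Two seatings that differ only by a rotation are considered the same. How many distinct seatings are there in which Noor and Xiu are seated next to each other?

Glue Noor and Xiu into a block (2 internal orders). Seating 6 units around a circle gives (5)! arrangements.
So 2 × (5)! = 2 × 120 = 240.

240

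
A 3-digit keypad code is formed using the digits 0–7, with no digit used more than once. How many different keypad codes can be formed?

336

Choose and order 3 of the 8 symbols: the first digit has 8 options, the next 7, then 6.
8 × 7 × 6 = 336.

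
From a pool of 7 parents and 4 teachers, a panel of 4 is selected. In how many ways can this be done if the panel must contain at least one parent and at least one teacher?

294

With no constraint there are C(11,4) = 330 possible selections.
Subtract selections that omit an entire group: no parents → C(4,4) = 1; no teachers → C(7,4) = 35.
Both groups omitted at once is impossible, so 330 − 36 = 294.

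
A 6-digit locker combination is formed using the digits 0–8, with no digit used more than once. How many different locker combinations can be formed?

This is a permutation of 6 out of 9: P(9,6) = 9!/3!.
That product is 9 × 8 × 7 × 6 × 5 × 4 = 60480.

60480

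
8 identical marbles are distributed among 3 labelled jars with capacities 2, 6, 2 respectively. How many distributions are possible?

By stars and bars, unrestricted non-negative solutions to x_1+…+x_3 = 8 number C(8+2,2) = 45.
Subtract solutions that violate a single cap (substitute x_i' = x_i − (cap_i+1)): x_1 ≥ 3 gives C(7,2) = 21; x_2 ≥ 7 gives C(3,2) = 3; x_3 ≥ 3 gives C(7,2) = 21. Together 45.
Add back pairs where two caps are both exceeded: 0 + 6 + 0 = 6.
By inclusion–exclusion the count is 45 − 45 + 6 = 6.

6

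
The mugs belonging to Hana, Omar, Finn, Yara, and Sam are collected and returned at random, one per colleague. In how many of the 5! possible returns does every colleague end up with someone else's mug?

44

Let Aᵢ be the assignments in which colleague i gets their own mug. We want the size of the complement of A₁∪…∪A_5.
By inclusion–exclusion this is Σ_{j=0}^{5} (−1)^j C(5,j)·(5−j)!.
Computing: 120 − 120 + 60 − 20 + 5 − 1 = 44.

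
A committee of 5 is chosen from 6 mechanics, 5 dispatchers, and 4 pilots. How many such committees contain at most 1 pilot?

1782

Split by how many pilots are chosen (0 through 1).
Sum: C(4,0)·C(11,5) + C(4,1)·C(11,4) = 462 + 1320 = 1782.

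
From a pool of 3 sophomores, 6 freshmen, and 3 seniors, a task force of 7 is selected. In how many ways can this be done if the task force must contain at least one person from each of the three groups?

Total 7-person selections from all 12: C(12,7) = 792.
Selections missing a whole group: no sophomores → C(9,7) = 36; no freshmen → C(6,7) = 0; no seniors → C(9,7) = 36.
Add back selections omitting two groups (i.e. drawn from a single group): C(3,7) + C(6,7) + C(3,7) = 0.
By inclusion–exclusion: 792 − 72 + 0 = 720.

720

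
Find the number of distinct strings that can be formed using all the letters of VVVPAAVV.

168

The 8 letters of VVVPAAVV have repeats: A appearing twice and V appearing 5 times.
Dividing 8! = 40320 by 5!·2! = 240 for the repeated letters gives 168.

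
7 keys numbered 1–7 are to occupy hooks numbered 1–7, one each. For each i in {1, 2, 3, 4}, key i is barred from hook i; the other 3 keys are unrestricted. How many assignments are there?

Let Aᵢ (for 1 ≤ i ≤ 4) be the placements that put key i in its forbidden hook. Any j of these fix j positions, leaving (7−j)! ways to fill the rest, and there are C(4,j) ways to pick which j.
By inclusion–exclusion, the number of valid placements is Σ_{j=0}^{4} (−1)^j C(4,j)·(7−j)!.
Computing: 5040 − 2880 + 720 − 96 + 6 = 2790.

2790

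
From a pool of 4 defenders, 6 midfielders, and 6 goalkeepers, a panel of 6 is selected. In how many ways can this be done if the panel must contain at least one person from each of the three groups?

6666

Unrestricted: C(16,6) = 8008 ways to pick any 6 of the 16.
Subtract selections that omit an entire group: no defenders → C(12,6) = 924; no midfielders → C(10,6) = 210; no goalkeepers → C(10,6) = 210.
Add back selections omitting two groups (i.e. drawn from a single group): C(4,6) + C(6,6) + C(6,6) = 2.
By inclusion–exclusion: 8008 − 1344 + 2 = 6666.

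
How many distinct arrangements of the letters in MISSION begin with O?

180

Fix O in the first position and arrange the remaining 6 letters.
Those 6 letters have I appearing twice and S appearing twice, giving (6)!/(2!·2!) = 180.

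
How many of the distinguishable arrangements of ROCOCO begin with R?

Fix R in the first position and arrange the remaining 5 letters.
Those 5 letters have C appearing twice and O appearing 3 times, giving (5)!/(3!·2!) = 10.

10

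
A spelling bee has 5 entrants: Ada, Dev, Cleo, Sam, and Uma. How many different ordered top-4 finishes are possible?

This is an ordered selection of 4 from 5: P(5,4).
That gives 5 × 4 × 3 × 2 = 120.

120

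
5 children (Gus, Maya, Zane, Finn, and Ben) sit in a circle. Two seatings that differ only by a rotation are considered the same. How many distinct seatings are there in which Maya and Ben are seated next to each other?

Glue Maya and Ben into a block (2 internal orders). Seating 4 units around a circle gives (3)! arrangements.
So 2 × (3)! = 2 × 6 = 12.

12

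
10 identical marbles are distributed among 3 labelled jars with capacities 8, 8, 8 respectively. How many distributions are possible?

57

Ignoring the caps, the number of non-negative solutions to x_1+…+x_3 = 10 is C(12,2) = 66.
Subtract solutions that violate a single cap (substitute x_i' = x_i − (cap_i+1)): x_1 ≥ 9 gives C(3,2) = 3; x_2 ≥ 9 gives C(3,2) = 3; x_3 ≥ 9 gives C(3,2) = 3. Together 9.
No two caps can be exceeded simultaneously, so the pair terms are all 0.
By inclusion–exclusion the count is 66 − 9 + 0 = 57.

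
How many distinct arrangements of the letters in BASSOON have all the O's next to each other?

Treat the 2 copies of O as a single block. The multiset to arrange is then {OO, A, B, N, S, S}, 6 items in all.
That gives (6)!/(2!) = 360 arrangements.

360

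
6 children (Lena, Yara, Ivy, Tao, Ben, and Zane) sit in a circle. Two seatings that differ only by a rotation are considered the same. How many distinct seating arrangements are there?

120

Around a circle, 6 distinct people have 6!/6 = (5)! = 120 rotationally distinct seatings.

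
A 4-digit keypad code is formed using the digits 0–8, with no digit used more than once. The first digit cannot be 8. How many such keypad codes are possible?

2688

The first digit has 9−1 = 8 choices (anything except 8).
The remaining 3 digits are filled from the other 8 symbols without repetition: 8 × 7 × 6 = 336.
Total: 8 × 336 = 2688.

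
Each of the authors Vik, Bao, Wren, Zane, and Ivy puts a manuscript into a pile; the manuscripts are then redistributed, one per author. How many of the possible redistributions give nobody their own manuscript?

44

Let Aᵢ be the assignments in which author i gets their own manuscript. We want the size of the complement of A₁∪…∪A_5.
By inclusion–exclusion this is Σ_{j=0}^{5} (−1)^j C(5,j)·(5−j)!.
Computing: 120 − 120 + 60 − 20 + 5 − 1 = 44.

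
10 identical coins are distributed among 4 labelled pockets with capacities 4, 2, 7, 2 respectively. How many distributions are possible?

35

Ignoring the caps, the number of non-negative solutions to x_1+…+x_4 = 10 is C(13,3) = 286.
Subtract solutions that violate a single cap (substitute x_i' = x_i − (cap_i+1)): x_1 ≥ 5 gives C(8,3) = 56; x_2 ≥ 3 gives C(10,3) = 120; x_3 ≥ 8 gives C(5,3) = 10; x_4 ≥ 3 gives C(10,3) = 120. Together 306.
Add back pairs where two caps are both exceeded: 10 + 0 + 10 + 0 + 35 + 0 = 55.
By inclusion–exclusion the count is 286 − 306 + 55 = 35.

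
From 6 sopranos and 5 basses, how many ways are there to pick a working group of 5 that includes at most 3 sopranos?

Split by how many sopranos are chosen (0 through 3).
Sum: C(6,0)·C(5,5) + C(6,1)·C(5,4) + C(6,2)·C(5,3) + C(6,3)·C(5,2) = 1 + 30 + 150 + 200 = 381.

381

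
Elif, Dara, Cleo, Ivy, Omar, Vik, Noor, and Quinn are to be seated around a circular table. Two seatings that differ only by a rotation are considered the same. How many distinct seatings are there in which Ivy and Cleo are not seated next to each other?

3600

All circular seatings of 8 people number (7)! = 5040.
Seatings with Ivy beside Cleo: treat them as a block with 2 internal orders, giving 2 × (6)! = 1440.
Subtracting, 5040 − 1440 = 3600.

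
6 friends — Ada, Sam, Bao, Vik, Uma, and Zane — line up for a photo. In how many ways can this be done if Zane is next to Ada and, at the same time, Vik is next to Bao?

96

Treat {Zane,Ada} as one block (2 orders) and {Vik,Bao} as another (2 orders).
That leaves 4 units to arrange: 2 × 2 × 4! = 4 × 24 = 96.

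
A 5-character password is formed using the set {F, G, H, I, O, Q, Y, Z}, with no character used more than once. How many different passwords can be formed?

6720

This is a permutation of 5 out of 8: P(8,5) = 8!/3!.
That product is 8 × 7 × 6 × 5 × 4 = 6720.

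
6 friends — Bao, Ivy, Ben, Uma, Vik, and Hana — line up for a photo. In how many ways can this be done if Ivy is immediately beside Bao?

Treat {Ivy, Bao} as a single unit. There are 5 units to order, and the pair itself can be ordered 2 ways.
So the count is 2·(5)! = 240.

240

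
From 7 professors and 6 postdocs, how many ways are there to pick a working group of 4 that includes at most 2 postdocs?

Split by how many postdocs are chosen (0 through 2).
Sum: C(6,0)·C(7,4) + C(6,1)·C(7,3) + C(6,2)·C(7,2) = 35 + 210 + 315 = 560.

560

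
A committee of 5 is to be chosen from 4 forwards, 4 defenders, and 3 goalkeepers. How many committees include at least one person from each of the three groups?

Total 5-person selections from all 11: C(11,5) = 462.
Selections missing a whole group: no forwards → C(7,5) = 21; no defenders → C(7,5) = 21; no goalkeepers → C(8,5) = 56.
Add back selections omitting two groups (i.e. drawn from a single group): C(4,5) + C(4,5) + C(3,5) = 0.
By inclusion–exclusion: 462 − 98 + 0 = 364.

364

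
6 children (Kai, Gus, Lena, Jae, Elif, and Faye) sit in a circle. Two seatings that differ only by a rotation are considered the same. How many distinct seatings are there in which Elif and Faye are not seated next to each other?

72

All circular seatings of 6 people number (5)! = 120.
Seatings with Elif beside Faye: treat them as a block with 2 internal orders, giving 2 × (4)! = 48.
Subtracting, 120 − 48 = 72.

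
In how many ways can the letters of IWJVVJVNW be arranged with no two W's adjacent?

11760

There are 9!/(3!·2!·2!) = 15120 arrangements of IWJVVJVNW in total.
Arrangements with the W's together: treat WW as one letter, giving (8)!/(3!·2!) = 3360.
Subtracting, 15120 − 3360 = 11760 arrangements keep the W's apart.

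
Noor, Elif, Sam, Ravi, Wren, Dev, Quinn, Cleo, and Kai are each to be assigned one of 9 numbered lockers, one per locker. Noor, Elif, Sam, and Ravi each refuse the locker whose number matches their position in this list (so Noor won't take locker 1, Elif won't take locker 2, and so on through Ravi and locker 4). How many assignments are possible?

Let Aᵢ (for 1 ≤ i ≤ 4) be the placements that put person i in their forbidden locker. Any j of these fix j positions, leaving (9−j)! ways to fill the rest, and there are C(4,j) ways to pick which j.
By inclusion–exclusion, the number of valid placements is Σ_{j=0}^{4} (−1)^j C(4,j)·(9−j)!.
Computing: 362880 − 161280 + 30240 − 2880 + 120 = 229080.

229080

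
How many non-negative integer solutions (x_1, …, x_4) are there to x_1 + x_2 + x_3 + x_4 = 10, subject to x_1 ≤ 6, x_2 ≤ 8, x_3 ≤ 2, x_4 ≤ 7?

133

Ignoring the caps, the number of non-negative solutions to x_1+…+x_4 = 10 is C(13,3) = 286.
Subtract solutions that violate a single cap (substitute x_i' = x_i − (cap_i+1)): x_1 ≥ 7 gives C(6,3) = 20; x_2 ≥ 9 gives C(4,3) = 4; x_3 ≥ 3 gives C(10,3) = 120; x_4 ≥ 8 gives C(5,3) = 10. Together 154.
Add back pairs where two caps are both exceeded: 0 + 1 + 0 + 0 + 0 + 0 = 1.
By inclusion–exclusion the count is 286 − 154 + 1 = 133.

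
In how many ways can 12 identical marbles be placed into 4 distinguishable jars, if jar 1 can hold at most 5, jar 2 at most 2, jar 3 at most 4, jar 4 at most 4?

By stars and bars, unrestricted non-negative solutions to x_1+…+x_4 = 12 number C(12+3,3) = 455.
Subtract solutions that violate a single cap (substitute x_i' = x_i − (cap_i+1)): x_1 ≥ 6 gives C(9,3) = 84; x_2 ≥ 3 gives C(12,3) = 220; x_3 ≥ 5 gives C(10,3) = 120; x_4 ≥ 5 gives C(10,3) = 120. Together 544.
Add back pairs where two caps are both exceeded: 20 + 4 + 4 + 35 + 35 + 10 = 108.
By inclusion–exclusion the count is 455 − 544 + 108 = 19.

19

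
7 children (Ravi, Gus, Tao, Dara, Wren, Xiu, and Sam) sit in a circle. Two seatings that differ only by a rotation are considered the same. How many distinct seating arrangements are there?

720

Fix one person's seat to break rotational symmetry; the remaining 6 people can be arranged in (6)! = 720 ways.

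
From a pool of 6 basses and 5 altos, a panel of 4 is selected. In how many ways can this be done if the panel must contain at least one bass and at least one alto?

Unrestricted: C(11,4) = 330 ways to pick any 4 of the 11.
Subtract selections that omit an entire group: no basses → C(5,4) = 5; no altos → C(6,4) = 15.
Both groups omitted at once is impossible, so 330 − 20 = 310.

310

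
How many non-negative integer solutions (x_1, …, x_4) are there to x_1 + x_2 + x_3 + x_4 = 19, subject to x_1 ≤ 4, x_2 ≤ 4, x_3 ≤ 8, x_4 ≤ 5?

10

By stars and bars, unrestricted non-negative solutions to x_1+…+x_4 = 19 number C(19+3,3) = 1540.
Subtract solutions that violate a single cap (substitute x_i' = x_i − (cap_i+1)): x_1 ≥ 5 gives C(17,3) = 680; x_2 ≥ 5 gives C(17,3) = 680; x_3 ≥ 9 gives C(13,3) = 286; x_4 ≥ 6 gives C(16,3) = 560. Together 2206.
Add back pairs where two caps are both exceeded: 220 + 56 + 165 + 56 + 165 + 35 = 697.
Subtract triples: 1 + 20 + 0 + 0 = 21.
By inclusion–exclusion the count is 1540 − 2206 + 697 − 21 = 10.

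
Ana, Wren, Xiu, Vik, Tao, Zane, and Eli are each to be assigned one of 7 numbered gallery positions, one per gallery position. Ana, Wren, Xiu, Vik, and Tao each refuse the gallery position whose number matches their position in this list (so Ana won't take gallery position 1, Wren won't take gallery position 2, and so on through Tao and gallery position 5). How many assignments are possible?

2428

Let Aᵢ (for 1 ≤ i ≤ 5) be the placements that put person i in their forbidden gallery position. Any j of these fix j positions, leaving (7−j)! ways to fill the rest, and there are C(5,j) ways to pick which j.
By inclusion–exclusion, the number of valid placements is Σ_{j=0}^{5} (−1)^j C(5,j)·(7−j)!.
Computing: 5040 − 3600 + 1200 − 240 + 30 − 2 = 2428.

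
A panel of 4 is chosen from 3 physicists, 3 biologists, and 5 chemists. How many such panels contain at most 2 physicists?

322

Split by how many physicists are chosen (0 through 2).
Sum: C(3,0)·C(8,4) + C(3,1)·C(8,3) + C(3,2)·C(8,2) = 70 + 168 + 84 = 322.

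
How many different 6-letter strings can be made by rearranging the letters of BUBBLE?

Letter multiplicities in BUBBLE: B×3, E×1, L×1, U×1.
So there are 6! / (3!) = 120 distinguishable arrangements.

120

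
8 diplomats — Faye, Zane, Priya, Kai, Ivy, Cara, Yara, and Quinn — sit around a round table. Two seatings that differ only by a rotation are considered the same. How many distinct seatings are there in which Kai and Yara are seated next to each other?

Treat {Kai, Yara} as one unit (2 internal orders) and seat the resulting 7 units around the table: (6)! circular arrangements.
So 2 × (6)! = 2 × 720 = 1440.

1440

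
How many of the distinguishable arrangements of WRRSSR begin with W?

Fix W in the first position and arrange the remaining 5 letters.
Those 5 letters have R appearing 3 times and S appearing twice, giving (5)!/(3!·2!) = 10.

10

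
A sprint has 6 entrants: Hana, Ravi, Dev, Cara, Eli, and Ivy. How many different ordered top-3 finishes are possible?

This is an ordered selection of 3 from 6: P(6,3).
That gives 6 × 5 × 4 = 120.

120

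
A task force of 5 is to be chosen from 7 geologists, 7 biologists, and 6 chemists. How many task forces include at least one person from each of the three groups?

With no constraint there are C(20,5) = 15504 possible selections.
Subtract selections that omit an entire group: no geologists → C(13,5) = 1287; no biologists → C(13,5) = 1287; no chemists → C(14,5) = 2002.
Add back selections omitting two groups (i.e. drawn from a single group): C(7,5) + C(7,5) + C(6,5) = 48.
By inclusion–exclusion: 15504 − 4576 + 48 = 10976.

10976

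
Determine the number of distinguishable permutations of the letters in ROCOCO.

ROCOCO has 6 letters with C appearing twice and O appearing 3 times.
Dividing 6! = 720 by 3!·2! = 12 for the repeated letters gives 60.

60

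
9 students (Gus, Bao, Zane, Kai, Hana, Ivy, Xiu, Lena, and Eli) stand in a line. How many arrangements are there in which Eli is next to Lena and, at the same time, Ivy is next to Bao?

Treat {Eli,Lena} as one block (2 orders) and {Ivy,Bao} as another (2 orders).
That leaves 7 units to arrange: 2 × 2 × 7! = 4 × 5040 = 20160.

20160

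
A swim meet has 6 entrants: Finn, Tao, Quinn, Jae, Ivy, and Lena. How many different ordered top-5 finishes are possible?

720

This is an ordered selection of 5 from 6: P(6,5).
That gives 6 × 5 × 4 × 3 × 2 = 720.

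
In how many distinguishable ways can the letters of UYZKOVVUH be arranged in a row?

90720

UYZKOVVUH has 9 letters with U appearing twice and V appearing twice.
Dividing 9! = 362880 by 2!·2! = 4 for the repeated letters gives 90720.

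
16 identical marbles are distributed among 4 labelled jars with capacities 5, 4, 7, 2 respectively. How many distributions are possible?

10

By stars and bars, unrestricted non-negative solutions to x_1+…+x_4 = 16 number C(16+3,3) = 969.
Subtract solutions that violate a single cap (substitute x_i' = x_i − (cap_i+1)): x_1 ≥ 6 gives C(13,3) = 286; x_2 ≥ 5 gives C(14,3) = 364; x_3 ≥ 8 gives C(11,3) = 165; x_4 ≥ 3 gives C(16,3) = 560. Together 1375.
Add back pairs where two caps are both exceeded: 56 + 10 + 120 + 20 + 165 + 56 = 427.
Subtract triples: 0 + 10 + 0 + 1 = 11.
By inclusion–exclusion the count is 969 − 1375 + 427 − 11 = 10.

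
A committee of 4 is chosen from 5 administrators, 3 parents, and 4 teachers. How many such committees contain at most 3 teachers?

494

Split by how many teachers are chosen (0 through 3).
Sum: C(4,0)·C(8,4) + C(4,1)·C(8,3) + C(4,2)·C(8,2) + C(4,3)·C(8,1) = 70 + 224 + 168 + 32 = 494.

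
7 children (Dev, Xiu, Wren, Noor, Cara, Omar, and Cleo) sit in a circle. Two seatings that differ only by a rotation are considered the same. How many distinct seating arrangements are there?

720

Around a circle, 7 distinct people have 7!/7 = (6)! = 720 rotationally distinct seatings.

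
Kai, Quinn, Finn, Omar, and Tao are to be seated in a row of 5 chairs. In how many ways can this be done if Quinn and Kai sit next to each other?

48

Place the 3 others and the Quinn-Kai pair as 4 objects in a line; the pair has 2 internal arrangements.
So the count is 2·(4)! = 48.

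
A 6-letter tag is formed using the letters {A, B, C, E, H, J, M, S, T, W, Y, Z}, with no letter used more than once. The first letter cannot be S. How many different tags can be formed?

609840

The first letter has 12−1 = 11 choices (anything except S).
The remaining 5 letters are filled from the other 11 symbols without repetition: 11 × 10 × 9 × 8 × 7 = 55440.
Total: 11 × 55440 = 609840.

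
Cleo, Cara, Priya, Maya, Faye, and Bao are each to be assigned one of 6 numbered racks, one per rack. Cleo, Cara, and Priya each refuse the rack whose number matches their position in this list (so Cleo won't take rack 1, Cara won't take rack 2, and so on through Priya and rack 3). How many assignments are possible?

426

Let Aᵢ (for i ∈ {1, 2, 3}) be the placements that put person i in their forbidden rack. Any j of these fix j positions, leaving (6−j)! ways to fill the rest, and there are C(3,j) ways to pick which j.
By inclusion–exclusion, the number of valid placements is Σ_{j=0}^{3} (−1)^j C(3,j)·(6−j)!.
Computing: 720 − 360 + 72 − 6 = 426.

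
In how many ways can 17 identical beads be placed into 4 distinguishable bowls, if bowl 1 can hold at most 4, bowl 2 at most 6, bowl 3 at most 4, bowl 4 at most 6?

20

Ignoring the caps, the number of non-negative solutions to x_1+…+x_4 = 17 is C(20,3) = 1140.
Subtract solutions that violate a single cap (substitute x_i' = x_i − (cap_i+1)): x_1 ≥ 5 gives C(15,3) = 455; x_2 ≥ 7 gives C(13,3) = 286; x_3 ≥ 5 gives C(15,3) = 455; x_4 ≥ 7 gives C(13,3) = 286. Together 1482.
Add back pairs where two caps are both exceeded: 56 + 120 + 56 + 56 + 20 + 56 = 364.
Subtract triples: 1 + 0 + 1 + 0 = 2.
By inclusion–exclusion the count is 1140 − 1482 + 364 − 2 = 20.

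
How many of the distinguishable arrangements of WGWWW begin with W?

Fix W in the first position and arrange the remaining 4 letters.
Those 4 letters have W appearing 3 times, giving (4)!/(3!) = 4.

4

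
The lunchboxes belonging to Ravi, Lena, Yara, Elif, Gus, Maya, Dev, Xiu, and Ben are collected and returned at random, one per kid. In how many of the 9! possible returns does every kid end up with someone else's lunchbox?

Count assignments avoiding every fixed point. For any j of the 9 kids fixed to their own lunchbox, the other 9−j can be arranged in (9−j)! ways.
By inclusion–exclusion this is Σ_{j=0}^{9} (−1)^j C(9,j)·(9−j)!.
Computing: 362880 − 362880 + 181440 − 60480 + 15120 − 3024 + 504 − 72 + 9 − 1 = 133496.

133496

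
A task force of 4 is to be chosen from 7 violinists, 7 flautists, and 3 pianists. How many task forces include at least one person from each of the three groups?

1029

Total 4-person selections from all 17: C(17,4) = 2380.
Subtract selections that omit an entire group: no violinists → C(10,4) = 210; no flautists → C(10,4) = 210; no pianists → C(14,4) = 1001.
Add back selections omitting two groups (i.e. drawn from a single group): C(7,4) + C(7,4) + C(3,4) = 70.
By inclusion–exclusion: 2380 − 1421 + 70 = 1029.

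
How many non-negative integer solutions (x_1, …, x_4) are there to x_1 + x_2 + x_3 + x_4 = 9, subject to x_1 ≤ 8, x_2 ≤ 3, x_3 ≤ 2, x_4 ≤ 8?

Without the upper bounds there are C(12,3) = 220 ways to split 9 among 4 variables.
Subtract solutions that violate a single cap (substitute x_i' = x_i − (cap_i+1)): x_1 ≥ 9 gives C(3,3) = 1; x_2 ≥ 4 gives C(8,3) = 56; x_3 ≥ 3 gives C(9,3) = 84; x_4 ≥ 9 gives C(3,3) = 1. Together 142.
Add back pairs where two caps are both exceeded: 0 + 0 + 0 + 10 + 0 + 0 = 10.
By inclusion–exclusion the count is 220 − 142 + 10 = 88.

88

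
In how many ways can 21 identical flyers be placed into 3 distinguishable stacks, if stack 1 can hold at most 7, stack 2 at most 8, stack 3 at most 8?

6

Ignoring the caps, the number of non-negative solutions to x_1+…+x_3 = 21 is C(23,2) = 253.
Subtract solutions that violate a single cap (substitute x_i' = x_i − (cap_i+1)): x_1 ≥ 8 gives C(15,2) = 105; x_2 ≥ 9 gives C(14,2) = 91; x_3 ≥ 9 gives C(14,2) = 91. Together 287.
Add back pairs where two caps are both exceeded: 15 + 15 + 10 = 40.
By inclusion–exclusion the count is 253 − 287 + 40 = 6.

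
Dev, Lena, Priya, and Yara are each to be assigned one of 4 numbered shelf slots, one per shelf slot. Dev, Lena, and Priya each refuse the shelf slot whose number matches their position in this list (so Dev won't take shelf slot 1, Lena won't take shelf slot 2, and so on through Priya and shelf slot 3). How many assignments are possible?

11

Let Aᵢ (for i ∈ {1, 2, 3}) be the placements that put person i in their forbidden shelf slot. Any j of these fix j positions, leaving (4−j)! ways to fill the rest, and there are C(3,j) ways to pick which j.
By inclusion–exclusion, the number of valid placements is Σ_{j=0}^{3} (−1)^j C(3,j)·(4−j)!.
Computing: 24 − 18 + 6 − 1 = 11.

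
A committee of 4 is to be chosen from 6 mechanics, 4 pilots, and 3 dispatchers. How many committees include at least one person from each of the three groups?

360

Total 4-person selections from all 13: C(13,4) = 715.
Selections missing a whole group: no mechanics → C(7,4) = 35; no pilots → C(9,4) = 126; no dispatchers → C(10,4) = 210.
Add back selections omitting two groups (i.e. drawn from a single group): C(6,4) + C(4,4) + C(3,4) = 16.
By inclusion–exclusion: 715 − 371 + 16 = 360.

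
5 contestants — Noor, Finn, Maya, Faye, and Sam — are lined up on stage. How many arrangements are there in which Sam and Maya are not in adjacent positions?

72

Of the 5! = 120 arrangements, those with Sam and Maya adjacent number 2 × 4! = 48 (treat the pair as a block with 2 internal orders).
So 120 − 48 = 72 arrangements keep them apart.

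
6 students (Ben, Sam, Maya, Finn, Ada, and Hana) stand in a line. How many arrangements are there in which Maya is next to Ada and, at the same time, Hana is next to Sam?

96

Treat {Maya,Ada} as one block (2 orders) and {Hana,Sam} as another (2 orders).
That leaves 4 units to arrange: 2 × 2 × 4! = 4 × 24 = 96.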